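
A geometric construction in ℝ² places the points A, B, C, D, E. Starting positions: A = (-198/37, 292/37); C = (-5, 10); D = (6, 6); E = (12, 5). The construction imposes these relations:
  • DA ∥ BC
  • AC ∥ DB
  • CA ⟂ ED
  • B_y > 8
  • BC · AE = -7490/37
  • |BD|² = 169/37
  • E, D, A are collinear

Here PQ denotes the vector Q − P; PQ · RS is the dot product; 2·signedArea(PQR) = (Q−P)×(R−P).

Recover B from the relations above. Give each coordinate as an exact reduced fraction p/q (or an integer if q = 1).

1. B_x = 235/37  [DA ∥ BC ∩ AC ∥ DB]
2. B_y = 300/37  [DA ∥ BC ∩ AC ∥ DB]
   → B = (235/37, 300/37)

B = (235/37, 300/37)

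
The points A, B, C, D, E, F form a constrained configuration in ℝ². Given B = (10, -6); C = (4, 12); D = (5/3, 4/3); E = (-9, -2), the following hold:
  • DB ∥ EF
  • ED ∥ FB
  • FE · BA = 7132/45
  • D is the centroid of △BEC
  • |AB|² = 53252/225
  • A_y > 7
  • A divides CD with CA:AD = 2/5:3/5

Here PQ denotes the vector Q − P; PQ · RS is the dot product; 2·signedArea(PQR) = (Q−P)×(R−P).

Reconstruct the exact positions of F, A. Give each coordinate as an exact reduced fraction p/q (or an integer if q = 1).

1. F_x = -2/3  [ED ∥ FB ∩ DB ∥ EF]
2. F_y = -28/3  [ED ∥ FB ∩ DB ∥ EF]
   → F = (-2/3, -28/3)
3. A_x = 46/15  [A divides CD with CA:AD = 2/5:3/5]
4. A_y = 116/15  [A divides CD with CA:AD = 2/5:3/5]
   → A = (46/15, 116/15)

A = (46/15, 116/15)
F = (-2/3, -28/3)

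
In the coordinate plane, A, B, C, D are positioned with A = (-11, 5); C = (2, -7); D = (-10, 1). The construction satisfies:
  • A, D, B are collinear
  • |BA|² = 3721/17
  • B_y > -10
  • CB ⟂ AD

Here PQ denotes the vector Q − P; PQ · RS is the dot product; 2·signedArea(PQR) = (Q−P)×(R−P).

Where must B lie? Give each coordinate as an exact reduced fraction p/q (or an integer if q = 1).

B = (-126/17, -159/17)

1. B_x = -126/17  [A, D, B are collinear ∩ CB ⟂ AD]
2. B_y = -159/17  [A, D, B are collinear ∩ CB ⟂ AD]
   → B = (-126/17, -159/17)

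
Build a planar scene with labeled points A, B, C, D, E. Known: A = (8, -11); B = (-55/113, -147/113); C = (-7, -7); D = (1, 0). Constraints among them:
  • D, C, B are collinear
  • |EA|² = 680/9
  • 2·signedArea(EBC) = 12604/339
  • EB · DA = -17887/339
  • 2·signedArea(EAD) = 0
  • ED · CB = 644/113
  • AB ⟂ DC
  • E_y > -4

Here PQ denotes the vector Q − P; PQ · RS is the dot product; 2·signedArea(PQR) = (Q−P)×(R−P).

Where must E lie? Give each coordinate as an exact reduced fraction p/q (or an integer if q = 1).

E = (10/3, -11/3)

1. E_x = 10/3  [2·signedArea(EAD) = 0 ∩ EB · DA = -17887/339]
2. E_y = -11/3  [2·signedArea(EAD) = 0 ∩ EB · DA = -17887/339]
   → E = (10/3, -11/3)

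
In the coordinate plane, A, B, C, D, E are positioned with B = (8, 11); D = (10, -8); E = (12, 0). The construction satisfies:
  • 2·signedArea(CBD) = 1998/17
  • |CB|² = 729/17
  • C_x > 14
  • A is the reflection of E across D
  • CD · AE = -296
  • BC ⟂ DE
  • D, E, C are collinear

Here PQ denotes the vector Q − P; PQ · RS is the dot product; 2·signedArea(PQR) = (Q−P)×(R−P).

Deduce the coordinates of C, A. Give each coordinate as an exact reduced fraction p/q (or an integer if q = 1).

A = (8, -16)
C = (244/17, 160/17)

1. C_x = 244/17  [D, E, C are collinear ∩ BC ⟂ DE]
2. C_y = 160/17  [D, E, C are collinear ∩ BC ⟂ DE]
   → C = (244/17, 160/17)
3. A_x = 8  [A is the reflection of E across D]
4. A_y = -16  [A is the reflection of E across D]
   → A = (8, -16)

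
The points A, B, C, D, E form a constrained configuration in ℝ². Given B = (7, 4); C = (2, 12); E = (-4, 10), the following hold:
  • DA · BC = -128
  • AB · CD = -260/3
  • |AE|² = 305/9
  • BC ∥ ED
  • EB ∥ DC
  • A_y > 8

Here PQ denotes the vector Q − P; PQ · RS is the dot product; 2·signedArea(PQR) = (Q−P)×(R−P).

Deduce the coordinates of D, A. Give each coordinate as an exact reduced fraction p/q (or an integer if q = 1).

1. D_x = -9  [EB ∥ DC ∩ BC ∥ ED]
2. D_y = 18  [EB ∥ DC ∩ BC ∥ ED]
   → D = (-9, 18)
3. A_x = 5/3  [AB · CD = -260/3 ∩ DA · BC = -128]
4. A_y = 26/3  [AB · CD = -260/3 ∩ DA · BC = -128]
   → A = (5/3, 26/3)

A = (5/3, 26/3)
D = (-9, 18)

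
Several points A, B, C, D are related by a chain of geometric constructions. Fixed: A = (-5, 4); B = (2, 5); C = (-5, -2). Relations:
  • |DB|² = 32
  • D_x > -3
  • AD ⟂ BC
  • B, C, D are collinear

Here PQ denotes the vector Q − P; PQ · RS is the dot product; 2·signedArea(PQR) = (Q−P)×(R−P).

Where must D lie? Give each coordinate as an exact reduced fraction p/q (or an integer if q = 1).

1. D_x = -2  [B, C, D are collinear ∩ AD ⟂ BC]
2. D_y = 1  [B, C, D are collinear ∩ AD ⟂ BC]
   → D = (-2, 1)

D = (-2, 1)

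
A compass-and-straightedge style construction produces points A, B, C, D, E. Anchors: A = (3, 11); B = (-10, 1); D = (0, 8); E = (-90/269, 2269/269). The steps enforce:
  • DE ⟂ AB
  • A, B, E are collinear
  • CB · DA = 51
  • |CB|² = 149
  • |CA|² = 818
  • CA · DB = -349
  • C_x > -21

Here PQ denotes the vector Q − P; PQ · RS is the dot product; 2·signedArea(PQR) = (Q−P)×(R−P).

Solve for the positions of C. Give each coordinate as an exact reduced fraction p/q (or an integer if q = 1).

1. C_x = -20  [CA · DB = -349 ∩ CB · DA = 51]
2. C_y = -6  [CA · DB = -349 ∩ CB · DA = 51]
   → C = (-20, -6)

C = (-20, -6)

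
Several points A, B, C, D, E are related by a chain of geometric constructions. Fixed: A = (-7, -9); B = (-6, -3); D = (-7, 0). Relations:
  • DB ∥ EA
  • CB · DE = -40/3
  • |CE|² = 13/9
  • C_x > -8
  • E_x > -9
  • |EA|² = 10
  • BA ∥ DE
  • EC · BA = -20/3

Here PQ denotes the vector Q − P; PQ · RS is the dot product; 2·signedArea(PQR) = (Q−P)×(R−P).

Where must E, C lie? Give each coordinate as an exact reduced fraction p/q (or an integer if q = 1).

C = (-22/3, -5)
E = (-8, -6)

1. E_x = -8  [DB ∥ EA ∩ BA ∥ DE]
2. E_y = -6  [DB ∥ EA ∩ BA ∥ DE]
   → E = (-8, -6)
3. C_x = -22/3  [line 1·x + 6·y + 112/3 = 0 ∩ |CE|² = 13/9]
4. C_y = -5  [line 1·x + 6·y + 112/3 = 0 ∩ |CE|² = 13/9]
   → C = (-22/3, -5)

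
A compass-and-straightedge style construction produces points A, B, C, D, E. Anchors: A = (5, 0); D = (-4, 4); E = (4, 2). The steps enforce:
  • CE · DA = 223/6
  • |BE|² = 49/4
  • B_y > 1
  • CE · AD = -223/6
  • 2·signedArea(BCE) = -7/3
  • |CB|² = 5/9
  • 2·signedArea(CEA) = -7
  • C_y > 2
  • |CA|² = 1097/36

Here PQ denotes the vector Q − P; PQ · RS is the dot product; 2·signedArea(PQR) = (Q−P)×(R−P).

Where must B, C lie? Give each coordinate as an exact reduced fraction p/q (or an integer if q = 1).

B = (1/2, 2)
C = (1/6, 8/3)

1. C_x = 1/6  [CE · DA = 223/6 ∩ 2·signedArea(CEA) = -7]
2. C_y = 8/3  [CE · DA = 223/6 ∩ 2·signedArea(CEA) = -7]
   → C = (1/6, 8/3)
3. B_x = 1/2  [line 2/3·x + 23/6·y + -8 = 0 ∩ |BE|² = 49/4]
4. B_y = 2  [line 2/3·x + 23/6·y + -8 = 0 ∩ |BE|² = 49/4]
   → B = (1/2, 2)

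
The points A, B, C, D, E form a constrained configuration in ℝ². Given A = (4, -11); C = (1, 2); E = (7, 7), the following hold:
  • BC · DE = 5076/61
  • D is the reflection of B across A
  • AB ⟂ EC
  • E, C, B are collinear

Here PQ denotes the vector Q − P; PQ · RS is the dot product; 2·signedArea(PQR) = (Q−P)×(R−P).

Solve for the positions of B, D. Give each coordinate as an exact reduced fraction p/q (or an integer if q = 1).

B = (-221/61, -113/61)
D = (709/61, -1229/61)

1. B_x = -221/61  [E, C, B are collinear ∩ AB ⟂ EC]
2. B_y = -113/61  [E, C, B are collinear ∩ AB ⟂ EC]
   → B = (-221/61, -113/61)
3. D_x = 709/61  [D is the reflection of B across A]
4. D_y = -1229/61  [D is the reflection of B across A]
   → D = (709/61, -1229/61)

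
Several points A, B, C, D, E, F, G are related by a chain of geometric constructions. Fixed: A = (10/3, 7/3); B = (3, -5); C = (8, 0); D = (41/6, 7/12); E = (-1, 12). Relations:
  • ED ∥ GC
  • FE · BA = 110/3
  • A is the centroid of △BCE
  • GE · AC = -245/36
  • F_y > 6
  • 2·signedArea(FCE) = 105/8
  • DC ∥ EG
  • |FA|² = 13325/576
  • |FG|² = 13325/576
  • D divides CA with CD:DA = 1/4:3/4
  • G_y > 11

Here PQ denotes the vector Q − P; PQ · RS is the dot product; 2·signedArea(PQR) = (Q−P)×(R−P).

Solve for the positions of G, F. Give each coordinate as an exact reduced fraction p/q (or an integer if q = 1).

F = (7/4, 55/8)
G = (1/6, 137/12)

1. G_x = 1/6  [ED ∥ GC ∩ DC ∥ EG]
2. G_y = 137/12  [ED ∥ GC ∩ DC ∥ EG]
   → G = (1/6, 137/12)
3. F_x = 7/4  [2·signedArea(FCE) = 105/8 ∩ FE · BA = 110/3]
4. F_y = 55/8  [2·signedArea(FCE) = 105/8 ∩ FE · BA = 110/3]
   → F = (7/4, 55/8)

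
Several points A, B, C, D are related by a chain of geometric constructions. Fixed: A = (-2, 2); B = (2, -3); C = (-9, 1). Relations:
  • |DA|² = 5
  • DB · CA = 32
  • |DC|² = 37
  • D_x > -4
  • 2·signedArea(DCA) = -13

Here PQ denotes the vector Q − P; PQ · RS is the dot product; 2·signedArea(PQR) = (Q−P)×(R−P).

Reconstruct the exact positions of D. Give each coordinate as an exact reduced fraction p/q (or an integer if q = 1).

D = (-3, 0)

1. D_x = -3  [2·signedArea(DCA) = -13 ∩ DB · CA = 32]
2. D_y = 0  [2·signedArea(DCA) = -13 ∩ DB · CA = 32]
   → D = (-3, 0)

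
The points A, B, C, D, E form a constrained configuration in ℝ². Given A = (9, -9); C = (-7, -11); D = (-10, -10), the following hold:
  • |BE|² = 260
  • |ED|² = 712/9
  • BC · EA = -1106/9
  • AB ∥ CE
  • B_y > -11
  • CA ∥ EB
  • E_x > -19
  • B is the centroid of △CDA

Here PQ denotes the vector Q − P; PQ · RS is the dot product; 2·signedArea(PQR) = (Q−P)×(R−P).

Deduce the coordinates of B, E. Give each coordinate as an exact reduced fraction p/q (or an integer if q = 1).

1. B_x = -8/3  [B is the centroid of △CDA]
2. B_y = -10  [B is the centroid of △CDA]
   → B = (-8/3, -10)
3. E_x = -56/3  [CA ∥ EB ∩ AB ∥ CE]
4. E_y = -12  [CA ∥ EB ∩ AB ∥ CE]
   → E = (-56/3, -12)

B = (-8/3, -10)
E = (-56/3, -12)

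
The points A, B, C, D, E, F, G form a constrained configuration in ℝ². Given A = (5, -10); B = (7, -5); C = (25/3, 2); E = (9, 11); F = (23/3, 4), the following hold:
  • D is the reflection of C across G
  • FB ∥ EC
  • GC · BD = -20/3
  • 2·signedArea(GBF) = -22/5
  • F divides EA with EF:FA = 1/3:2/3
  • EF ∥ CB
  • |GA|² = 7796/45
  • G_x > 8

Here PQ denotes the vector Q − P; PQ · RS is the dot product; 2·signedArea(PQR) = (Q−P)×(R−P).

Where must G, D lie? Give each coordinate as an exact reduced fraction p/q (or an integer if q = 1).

D = (39/5, 18/5)
G = (121/15, 14/5)

1. G_x = 121/15  [line -9·x + 2/3·y + 1061/15 = 0 ∩ |GA|² = 7796/45]
2. G_y = 14/5  [line -9·x + 2/3·y + 1061/15 = 0 ∩ |GA|² = 7796/45]
   → G = (121/15, 14/5)
3. D_x = 39/5  [GC · BD = -20/3 ∩ D is the reflection of C across G]
4. D_y = 18/5  [GC · BD = -20/3 ∩ D is the reflection of C across G]
   → D = (39/5, 18/5)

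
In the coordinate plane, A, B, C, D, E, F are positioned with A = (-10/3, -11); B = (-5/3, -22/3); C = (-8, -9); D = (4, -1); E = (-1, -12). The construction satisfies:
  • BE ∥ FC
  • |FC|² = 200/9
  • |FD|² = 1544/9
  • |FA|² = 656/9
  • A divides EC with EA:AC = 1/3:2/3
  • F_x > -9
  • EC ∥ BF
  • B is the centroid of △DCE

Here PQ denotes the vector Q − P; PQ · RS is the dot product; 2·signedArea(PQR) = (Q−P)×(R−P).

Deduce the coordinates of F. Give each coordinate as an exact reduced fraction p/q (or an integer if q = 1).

1. F_x = -26/3  [BE ∥ FC ∩ EC ∥ BF]
2. F_y = -13/3  [BE ∥ FC ∩ EC ∥ BF]
   → F = (-26/3, -13/3)

F = (-26/3, -13/3)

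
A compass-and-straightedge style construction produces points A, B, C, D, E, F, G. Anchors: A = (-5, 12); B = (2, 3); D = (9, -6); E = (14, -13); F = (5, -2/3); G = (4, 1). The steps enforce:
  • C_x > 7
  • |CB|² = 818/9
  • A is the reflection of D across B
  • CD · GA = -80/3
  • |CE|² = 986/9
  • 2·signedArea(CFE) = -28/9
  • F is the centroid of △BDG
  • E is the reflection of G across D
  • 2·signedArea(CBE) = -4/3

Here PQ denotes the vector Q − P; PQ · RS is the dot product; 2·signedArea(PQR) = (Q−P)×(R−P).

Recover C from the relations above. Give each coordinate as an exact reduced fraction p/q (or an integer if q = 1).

1. C_x = 23/3  [2·signedArea(CFE) = -28/9 ∩ 2·signedArea(CBE) = -4/3]
2. C_y = -14/3  [2·signedArea(CFE) = -28/9 ∩ 2·signedArea(CBE) = -4/3]
   → C = (23/3, -14/3)

C = (23/3, -14/3)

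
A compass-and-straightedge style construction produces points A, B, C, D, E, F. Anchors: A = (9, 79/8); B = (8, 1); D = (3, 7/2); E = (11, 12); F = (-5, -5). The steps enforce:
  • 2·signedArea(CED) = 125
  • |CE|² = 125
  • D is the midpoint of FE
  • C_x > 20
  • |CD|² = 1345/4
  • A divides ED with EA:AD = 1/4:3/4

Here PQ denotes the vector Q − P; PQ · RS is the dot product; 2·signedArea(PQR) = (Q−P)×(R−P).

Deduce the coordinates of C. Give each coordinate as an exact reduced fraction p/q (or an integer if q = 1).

C = (21, 7)

1. C_x = 21  [line 17/2·x + -8·y + -245/2 = 0 ∩ |CD|² = 1345/4]
2. C_y = 7  [line 17/2·x + -8·y + -245/2 = 0 ∩ |CD|² = 1345/4]
   → C = (21, 7)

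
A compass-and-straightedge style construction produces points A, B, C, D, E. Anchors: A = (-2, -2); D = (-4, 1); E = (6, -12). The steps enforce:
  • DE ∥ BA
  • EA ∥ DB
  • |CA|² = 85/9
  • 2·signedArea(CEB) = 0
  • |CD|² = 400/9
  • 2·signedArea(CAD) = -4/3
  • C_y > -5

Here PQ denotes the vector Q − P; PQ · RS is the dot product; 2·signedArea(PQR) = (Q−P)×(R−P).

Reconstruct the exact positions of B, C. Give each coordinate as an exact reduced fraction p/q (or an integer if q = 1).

1. B_x = -12  [DE ∥ BA ∩ EA ∥ DB]
2. B_y = 11  [DE ∥ BA ∩ EA ∥ DB]
   → B = (-12, 11)
3. C_x = 0  [2·signedArea(CEB) = 0 ∩ 2·signedArea(CAD) = -4/3]
4. C_y = -13/3  [2·signedArea(CEB) = 0 ∩ 2·signedArea(CAD) = -4/3]
   → C = (0, -13/3)

B = (-12, 11)
C = (0, -13/3)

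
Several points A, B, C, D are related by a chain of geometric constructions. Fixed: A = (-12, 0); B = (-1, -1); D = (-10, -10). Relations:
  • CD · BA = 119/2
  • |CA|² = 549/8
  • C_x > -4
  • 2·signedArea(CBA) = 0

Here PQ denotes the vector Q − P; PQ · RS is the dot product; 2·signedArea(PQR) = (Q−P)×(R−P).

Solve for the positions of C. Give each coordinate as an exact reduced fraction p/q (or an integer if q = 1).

C = (-15/4, -3/4)

1. C_x = -15/4  [2·signedArea(CBA) = 0 ∩ CD · BA = 119/2]
2. C_y = -3/4  [2·signedArea(CBA) = 0 ∩ CD · BA = 119/2]
   → C = (-15/4, -3/4)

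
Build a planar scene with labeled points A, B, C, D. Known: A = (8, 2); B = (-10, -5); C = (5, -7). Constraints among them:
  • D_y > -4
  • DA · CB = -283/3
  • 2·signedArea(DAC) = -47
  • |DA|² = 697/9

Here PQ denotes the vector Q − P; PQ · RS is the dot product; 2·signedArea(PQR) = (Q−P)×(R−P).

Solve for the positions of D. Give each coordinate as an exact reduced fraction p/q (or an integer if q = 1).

1. D_x = 1  [2·signedArea(DAC) = -47 ∩ DA · CB = -283/3]
2. D_y = -10/3  [2·signedArea(DAC) = -47 ∩ DA · CB = -283/3]
   → D = (1, -10/3)

D = (1, -10/3)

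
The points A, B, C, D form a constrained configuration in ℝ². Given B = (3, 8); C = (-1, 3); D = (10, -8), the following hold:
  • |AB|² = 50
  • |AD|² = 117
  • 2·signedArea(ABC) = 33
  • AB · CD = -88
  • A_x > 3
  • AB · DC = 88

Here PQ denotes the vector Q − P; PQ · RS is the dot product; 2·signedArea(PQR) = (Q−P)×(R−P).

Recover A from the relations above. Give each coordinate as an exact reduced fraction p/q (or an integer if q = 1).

1. A_x = 4  [AB · CD = -88 ∩ 2·signedArea(ABC) = 33]
2. A_y = 1  [AB · CD = -88 ∩ 2·signedArea(ABC) = 33]
   → A = (4, 1)

A = (4, 1)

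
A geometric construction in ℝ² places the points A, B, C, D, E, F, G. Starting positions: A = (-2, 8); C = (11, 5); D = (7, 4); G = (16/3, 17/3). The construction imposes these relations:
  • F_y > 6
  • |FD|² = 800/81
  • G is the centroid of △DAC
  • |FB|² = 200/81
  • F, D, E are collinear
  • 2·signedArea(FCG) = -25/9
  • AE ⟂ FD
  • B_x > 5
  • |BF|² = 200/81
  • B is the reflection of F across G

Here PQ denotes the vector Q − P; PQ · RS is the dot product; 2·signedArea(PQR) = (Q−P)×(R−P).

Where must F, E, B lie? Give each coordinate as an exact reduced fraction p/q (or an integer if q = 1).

1. F_x = 43/9  [line -2/3·x + -17/3·y + 346/9 = 0 ∩ |FD|² = 800/81]
2. F_y = 56/9  [line -2/3·x + -17/3·y + 346/9 = 0 ∩ |FD|² = 800/81]
   → F = (43/9, 56/9)
3. E_x = 1/2  [F, D, E are collinear ∩ AE ⟂ FD]
4. E_y = 21/2  [F, D, E are collinear ∩ AE ⟂ FD]
   → E = (1/2, 21/2)
5. B_x = 53/9  [B is the reflection of F across G]
6. B_y = 46/9  [B is the reflection of F across G]
   → B = (53/9, 46/9)

B = (53/9, 46/9)
E = (1/2, 21/2)
F = (43/9, 56/9)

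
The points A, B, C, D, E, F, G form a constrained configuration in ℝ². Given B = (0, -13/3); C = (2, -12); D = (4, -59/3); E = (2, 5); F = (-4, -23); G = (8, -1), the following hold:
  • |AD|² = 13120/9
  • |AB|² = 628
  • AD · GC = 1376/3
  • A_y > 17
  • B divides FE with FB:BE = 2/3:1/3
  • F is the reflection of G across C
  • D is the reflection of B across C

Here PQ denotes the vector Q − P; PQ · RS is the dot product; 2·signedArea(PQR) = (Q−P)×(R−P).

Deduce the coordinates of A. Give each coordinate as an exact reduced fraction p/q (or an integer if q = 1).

1. A_x = 12  [line 6·x + 11·y + -799/3 = 0 ∩ |AB|² = 628]
2. A_y = 53/3  [line 6·x + 11·y + -799/3 = 0 ∩ |AB|² = 628]
   → A = (12, 53/3)

A = (12, 53/3)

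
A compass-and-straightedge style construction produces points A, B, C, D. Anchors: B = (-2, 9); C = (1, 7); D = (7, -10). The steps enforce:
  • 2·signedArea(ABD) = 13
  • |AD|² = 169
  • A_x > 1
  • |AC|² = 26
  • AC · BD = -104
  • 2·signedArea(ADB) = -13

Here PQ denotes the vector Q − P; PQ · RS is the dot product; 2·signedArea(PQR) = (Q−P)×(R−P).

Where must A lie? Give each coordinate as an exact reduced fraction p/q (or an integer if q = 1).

1. A_x = 2  [AC · BD = -104 ∩ 2·signedArea(ABD) = 13]
2. A_y = 2  [AC · BD = -104 ∩ 2·signedArea(ABD) = 13]
   → A = (2, 2)

A = (2, 2)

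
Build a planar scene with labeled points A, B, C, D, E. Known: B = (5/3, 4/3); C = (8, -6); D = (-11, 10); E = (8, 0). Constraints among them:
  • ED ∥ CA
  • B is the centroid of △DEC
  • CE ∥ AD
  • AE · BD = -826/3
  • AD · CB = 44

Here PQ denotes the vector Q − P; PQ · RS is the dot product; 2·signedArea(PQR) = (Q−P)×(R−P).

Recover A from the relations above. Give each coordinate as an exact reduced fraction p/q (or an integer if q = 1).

A = (-11, 4)

1. A_x = -11  [CE ∥ AD ∩ ED ∥ CA]
2. A_y = 4  [CE ∥ AD ∩ ED ∥ CA]
   → A = (-11, 4)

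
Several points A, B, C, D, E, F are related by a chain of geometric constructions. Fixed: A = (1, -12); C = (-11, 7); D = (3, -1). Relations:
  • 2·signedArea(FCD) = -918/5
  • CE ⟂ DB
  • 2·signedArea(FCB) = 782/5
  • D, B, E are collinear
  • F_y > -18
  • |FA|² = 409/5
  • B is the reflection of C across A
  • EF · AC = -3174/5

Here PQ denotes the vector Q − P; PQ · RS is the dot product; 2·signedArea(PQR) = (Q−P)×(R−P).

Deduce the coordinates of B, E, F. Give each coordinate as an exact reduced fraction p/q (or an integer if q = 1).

B = (13, -31)
E = (-4/5, 52/5)
F = (42/5, -86/5)

1. B_x = 13  [B is the reflection of C across A]
2. B_y = -31  [B is the reflection of C across A]
   → B = (13, -31)
3. E_x = -4/5  [D, B, E are collinear ∩ CE ⟂ DB]
4. E_y = 52/5  [D, B, E are collinear ∩ CE ⟂ DB]
   → E = (-4/5, 52/5)
5. F_x = 42/5  [2·signedArea(FCD) = -918/5 ∩ EF · AC = -3174/5]
6. F_y = -86/5  [2·signedArea(FCD) = -918/5 ∩ EF · AC = -3174/5]
   → F = (42/5, -86/5)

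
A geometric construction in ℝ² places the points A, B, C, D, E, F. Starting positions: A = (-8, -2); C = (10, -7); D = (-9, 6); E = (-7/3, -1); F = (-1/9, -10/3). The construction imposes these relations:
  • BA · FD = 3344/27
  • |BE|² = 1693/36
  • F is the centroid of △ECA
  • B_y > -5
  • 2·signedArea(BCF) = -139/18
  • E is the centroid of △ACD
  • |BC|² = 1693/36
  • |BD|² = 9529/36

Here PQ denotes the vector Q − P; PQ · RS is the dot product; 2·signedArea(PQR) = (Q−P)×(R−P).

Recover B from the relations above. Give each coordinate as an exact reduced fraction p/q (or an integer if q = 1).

1. B_x = 23/6  [BA · FD = 3344/27 ∩ 2·signedArea(BCF) = -139/18]
2. B_y = -4  [BA · FD = 3344/27 ∩ 2·signedArea(BCF) = -139/18]
   → B = (23/6, -4)

B = (23/6, -4)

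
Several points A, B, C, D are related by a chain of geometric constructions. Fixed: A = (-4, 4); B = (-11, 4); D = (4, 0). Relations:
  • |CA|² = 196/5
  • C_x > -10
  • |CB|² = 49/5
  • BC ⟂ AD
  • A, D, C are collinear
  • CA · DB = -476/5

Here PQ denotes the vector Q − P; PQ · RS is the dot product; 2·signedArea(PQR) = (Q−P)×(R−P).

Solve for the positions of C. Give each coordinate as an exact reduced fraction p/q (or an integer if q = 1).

1. C_x = -48/5  [A, D, C are collinear ∩ BC ⟂ AD]
2. C_y = 34/5  [A, D, C are collinear ∩ BC ⟂ AD]
   → C = (-48/5, 34/5)

C = (-48/5, 34/5)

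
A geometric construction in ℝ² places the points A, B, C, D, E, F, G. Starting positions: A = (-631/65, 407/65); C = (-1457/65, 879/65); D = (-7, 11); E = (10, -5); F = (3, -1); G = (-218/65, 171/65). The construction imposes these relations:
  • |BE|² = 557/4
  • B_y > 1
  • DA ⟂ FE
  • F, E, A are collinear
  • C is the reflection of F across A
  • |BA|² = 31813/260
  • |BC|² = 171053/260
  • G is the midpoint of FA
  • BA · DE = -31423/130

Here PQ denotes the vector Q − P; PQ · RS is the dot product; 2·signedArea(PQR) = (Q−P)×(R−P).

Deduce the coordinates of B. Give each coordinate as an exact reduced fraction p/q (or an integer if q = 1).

B = (1/2, 2)

1. B_x = 1/2  [line -17·x + 16·y + -47/2 = 0 ∩ |BC|² = 171053/260]
2. B_y = 2  [line -17·x + 16·y + -47/2 = 0 ∩ |BC|² = 171053/260]
   → B = (1/2, 2)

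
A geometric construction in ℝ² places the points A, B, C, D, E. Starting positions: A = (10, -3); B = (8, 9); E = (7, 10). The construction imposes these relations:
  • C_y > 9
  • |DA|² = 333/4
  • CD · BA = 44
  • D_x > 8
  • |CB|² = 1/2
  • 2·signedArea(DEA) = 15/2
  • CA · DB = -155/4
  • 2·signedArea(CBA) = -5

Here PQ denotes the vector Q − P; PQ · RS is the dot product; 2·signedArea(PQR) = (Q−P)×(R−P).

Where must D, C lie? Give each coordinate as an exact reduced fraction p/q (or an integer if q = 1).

1. C_x = 15/2  [line 12·x + 2·y + -109 = 0 ∩ |CB|² = 1/2]
2. C_y = 19/2  [line 12·x + 2·y + -109 = 0 ∩ |CB|² = 1/2]
   → C = (15/2, 19/2)
3. D_x = 17/2  [2·signedArea(DEA) = 15/2 ∩ CD · BA = 44]
4. D_y = 6  [2·signedArea(DEA) = 15/2 ∩ CD · BA = 44]
   → D = (17/2, 6)

C = (15/2, 19/2)
D = (17/2, 6)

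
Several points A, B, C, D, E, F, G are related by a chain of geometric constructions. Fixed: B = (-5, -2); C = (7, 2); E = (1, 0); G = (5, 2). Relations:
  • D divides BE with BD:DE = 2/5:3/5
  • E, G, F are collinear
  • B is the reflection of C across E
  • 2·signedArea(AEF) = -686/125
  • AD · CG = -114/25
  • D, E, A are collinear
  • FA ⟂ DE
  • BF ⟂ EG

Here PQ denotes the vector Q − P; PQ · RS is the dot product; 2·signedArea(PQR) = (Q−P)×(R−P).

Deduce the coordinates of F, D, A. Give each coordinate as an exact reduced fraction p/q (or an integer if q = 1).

A = (-122/25, -49/25)
D = (-13/5, -6/5)
F = (-23/5, -14/5)

1. F_x = -23/5  [E, G, F are collinear ∩ BF ⟂ EG]
2. F_y = -14/5  [E, G, F are collinear ∩ BF ⟂ EG]
   → F = (-23/5, -14/5)
3. D_x = -13/5  [D divides BE with BD:DE = 2/5:3/5]
4. D_y = -6/5  [D divides BE with BD:DE = 2/5:3/5]
   → D = (-13/5, -6/5)
5. A_x = -122/25  [D, E, A are collinear ∩ FA ⟂ DE]
6. A_y = -49/25  [D, E, A are collinear ∩ FA ⟂ DE]
   → A = (-122/25, -49/25)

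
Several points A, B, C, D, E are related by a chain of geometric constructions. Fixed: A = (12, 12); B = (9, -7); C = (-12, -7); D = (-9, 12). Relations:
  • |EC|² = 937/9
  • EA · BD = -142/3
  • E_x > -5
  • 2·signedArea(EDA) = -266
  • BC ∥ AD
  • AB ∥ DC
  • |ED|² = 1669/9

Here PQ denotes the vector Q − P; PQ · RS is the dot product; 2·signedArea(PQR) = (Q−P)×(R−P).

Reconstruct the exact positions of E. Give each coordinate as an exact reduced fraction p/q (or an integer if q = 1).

E = (-4, -2/3)

1. E_x = -4  [2·signedArea(EDA) = -266 ∩ EA · BD = -142/3]
2. E_y = -2/3  [2·signedArea(EDA) = -266 ∩ EA · BD = -142/3]
   → E = (-4, -2/3)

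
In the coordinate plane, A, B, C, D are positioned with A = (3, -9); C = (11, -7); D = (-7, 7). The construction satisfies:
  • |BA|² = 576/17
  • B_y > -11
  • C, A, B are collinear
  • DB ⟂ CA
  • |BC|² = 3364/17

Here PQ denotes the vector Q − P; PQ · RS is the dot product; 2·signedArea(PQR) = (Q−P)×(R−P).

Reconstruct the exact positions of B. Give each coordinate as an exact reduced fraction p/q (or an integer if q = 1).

B = (-45/17, -177/17)

1. B_x = -45/17  [C, A, B are collinear ∩ DB ⟂ CA]
2. B_y = -177/17  [C, A, B are collinear ∩ DB ⟂ CA]
   → B = (-45/17, -177/17)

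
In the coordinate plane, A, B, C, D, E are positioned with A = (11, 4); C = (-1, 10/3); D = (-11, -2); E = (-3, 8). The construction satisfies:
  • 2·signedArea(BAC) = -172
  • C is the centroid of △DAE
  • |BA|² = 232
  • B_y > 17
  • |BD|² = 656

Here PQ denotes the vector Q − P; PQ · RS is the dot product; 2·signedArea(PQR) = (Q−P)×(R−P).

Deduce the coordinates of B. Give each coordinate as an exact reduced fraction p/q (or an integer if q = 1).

B = (5, 18)

1. B_x = 5  [line 2/3·x + -12·y + 638/3 = 0 ∩ |BD|² = 656]
2. B_y = 18  [line 2/3·x + -12·y + 638/3 = 0 ∩ |BD|² = 656]
   → B = (5, 18)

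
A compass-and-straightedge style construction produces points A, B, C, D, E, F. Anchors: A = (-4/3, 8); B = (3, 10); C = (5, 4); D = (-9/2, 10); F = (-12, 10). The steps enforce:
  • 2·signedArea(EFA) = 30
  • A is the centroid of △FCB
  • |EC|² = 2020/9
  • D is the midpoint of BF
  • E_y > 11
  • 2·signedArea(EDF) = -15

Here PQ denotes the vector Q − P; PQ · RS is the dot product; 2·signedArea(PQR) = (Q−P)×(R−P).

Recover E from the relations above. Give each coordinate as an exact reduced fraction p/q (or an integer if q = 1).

1. E_x = -23/3  [2·signedArea(EDF) = -15 ∩ 2·signedArea(EFA) = 30]
2. E_y = 12  [2·signedArea(EDF) = -15 ∩ 2·signedArea(EFA) = 30]
   → E = (-23/3, 12)

E = (-23/3, 12)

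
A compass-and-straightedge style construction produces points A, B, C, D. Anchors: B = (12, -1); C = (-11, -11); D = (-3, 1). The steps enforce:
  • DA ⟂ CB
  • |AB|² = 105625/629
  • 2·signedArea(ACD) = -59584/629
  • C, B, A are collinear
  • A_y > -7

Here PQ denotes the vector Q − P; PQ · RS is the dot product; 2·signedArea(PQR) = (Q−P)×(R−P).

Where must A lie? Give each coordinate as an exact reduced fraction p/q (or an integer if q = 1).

A = (73/629, -3879/629)

1. A_x = 73/629  [C, B, A are collinear ∩ DA ⟂ CB]
2. A_y = -3879/629  [C, B, A are collinear ∩ DA ⟂ CB]
   → A = (73/629, -3879/629)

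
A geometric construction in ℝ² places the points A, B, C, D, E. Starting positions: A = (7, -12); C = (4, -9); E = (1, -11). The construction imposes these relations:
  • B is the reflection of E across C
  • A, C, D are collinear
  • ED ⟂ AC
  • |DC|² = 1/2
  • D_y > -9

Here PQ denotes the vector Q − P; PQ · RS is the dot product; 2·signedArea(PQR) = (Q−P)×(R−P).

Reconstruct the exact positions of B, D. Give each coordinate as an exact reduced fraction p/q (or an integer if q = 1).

1. B_x = 7  [B is the reflection of E across C]
2. B_y = -7  [B is the reflection of E across C]
   → B = (7, -7)
3. D_x = 7/2  [A, C, D are collinear ∩ ED ⟂ AC]
4. D_y = -17/2  [A, C, D are collinear ∩ ED ⟂ AC]
   → D = (7/2, -17/2)

B = (7, -7)
D = (7/2, -17/2)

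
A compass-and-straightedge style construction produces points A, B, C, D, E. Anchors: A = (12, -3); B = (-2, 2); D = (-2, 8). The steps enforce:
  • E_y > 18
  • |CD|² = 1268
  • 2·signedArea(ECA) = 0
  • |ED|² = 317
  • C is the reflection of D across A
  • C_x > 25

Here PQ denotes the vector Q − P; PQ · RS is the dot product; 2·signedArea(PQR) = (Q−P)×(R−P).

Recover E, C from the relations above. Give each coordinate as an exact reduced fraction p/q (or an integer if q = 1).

C = (26, -14)
E = (-16, 19)

1. C_x = 26  [C is the reflection of D across A]
2. C_y = -14  [C is the reflection of D across A]
   → C = (26, -14)
3. E_x = -16  [line -11·x + -14·y + 90 = 0 ∩ |ED|² = 317]
4. E_y = 19  [line -11·x + -14·y + 90 = 0 ∩ |ED|² = 317]
   → E = (-16, 19)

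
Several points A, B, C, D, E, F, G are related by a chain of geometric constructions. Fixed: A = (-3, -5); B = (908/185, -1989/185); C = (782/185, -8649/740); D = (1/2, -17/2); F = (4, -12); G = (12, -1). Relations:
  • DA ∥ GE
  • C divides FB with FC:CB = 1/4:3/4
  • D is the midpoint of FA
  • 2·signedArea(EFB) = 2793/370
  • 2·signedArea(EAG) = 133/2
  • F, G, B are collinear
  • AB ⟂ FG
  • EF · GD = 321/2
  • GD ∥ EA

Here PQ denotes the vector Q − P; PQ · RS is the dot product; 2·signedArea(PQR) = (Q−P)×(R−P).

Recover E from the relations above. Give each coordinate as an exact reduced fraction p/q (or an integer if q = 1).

1. E_x = 17/2  [GD ∥ EA ∩ DA ∥ GE]
2. E_y = 5/2  [GD ∥ EA ∩ DA ∥ GE]
   → E = (17/2, 5/2)

E = (17/2, 5/2)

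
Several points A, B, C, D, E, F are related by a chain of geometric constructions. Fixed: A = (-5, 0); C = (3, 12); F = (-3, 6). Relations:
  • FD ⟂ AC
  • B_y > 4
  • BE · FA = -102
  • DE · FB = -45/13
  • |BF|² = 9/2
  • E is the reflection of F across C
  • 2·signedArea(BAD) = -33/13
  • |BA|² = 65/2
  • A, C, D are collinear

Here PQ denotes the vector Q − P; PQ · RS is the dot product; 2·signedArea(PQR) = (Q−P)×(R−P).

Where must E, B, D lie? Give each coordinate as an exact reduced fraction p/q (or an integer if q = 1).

B = (-3/2, 9/2)
D = (-21/13, 66/13)
E = (9, 18)

1. E_x = 9  [E is the reflection of F across C]
2. E_y = 18  [E is the reflection of F across C]
   → E = (9, 18)
3. D_x = -21/13  [A, C, D are collinear ∩ FD ⟂ AC]
4. D_y = 66/13  [A, C, D are collinear ∩ FD ⟂ AC]
   → D = (-21/13, 66/13)
5. B_x = -3/2  [2·signedArea(BAD) = -33/13 ∩ BE · FA = -102]
6. B_y = 9/2  [2·signedArea(BAD) = -33/13 ∩ BE · FA = -102]
   → B = (-3/2, 9/2)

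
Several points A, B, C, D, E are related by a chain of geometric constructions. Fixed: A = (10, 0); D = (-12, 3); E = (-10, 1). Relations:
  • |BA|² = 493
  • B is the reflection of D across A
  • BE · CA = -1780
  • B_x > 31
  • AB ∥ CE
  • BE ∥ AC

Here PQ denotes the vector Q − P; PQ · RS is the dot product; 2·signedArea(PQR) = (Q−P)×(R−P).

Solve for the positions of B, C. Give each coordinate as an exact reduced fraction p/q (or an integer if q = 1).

B = (32, -3)
C = (-32, 4)

1. B_x = 32  [B is the reflection of D across A]
2. B_y = -3  [B is the reflection of D across A]
   → B = (32, -3)
3. C_x = -32  [AB ∥ CE ∩ BE ∥ AC]
4. C_y = 4  [AB ∥ CE ∩ BE ∥ AC]
   → C = (-32, 4)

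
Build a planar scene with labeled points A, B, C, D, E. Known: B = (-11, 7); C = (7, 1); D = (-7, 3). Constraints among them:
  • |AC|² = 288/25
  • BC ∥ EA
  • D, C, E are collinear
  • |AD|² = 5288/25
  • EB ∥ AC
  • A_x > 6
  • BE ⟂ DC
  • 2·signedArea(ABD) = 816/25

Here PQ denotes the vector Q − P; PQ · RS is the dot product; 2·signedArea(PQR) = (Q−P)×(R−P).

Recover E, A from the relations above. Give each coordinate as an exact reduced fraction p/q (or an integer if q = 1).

1. E_x = -287/25  [D, C, E are collinear ∩ BE ⟂ DC]
2. E_y = 91/25  [D, C, E are collinear ∩ BE ⟂ DC]
   → E = (-287/25, 91/25)
3. A_x = 163/25  [EB ∥ AC ∩ BC ∥ EA]
4. A_y = -59/25  [EB ∥ AC ∩ BC ∥ EA]
   → A = (163/25, -59/25)

A = (163/25, -59/25)
E = (-287/25, 91/25)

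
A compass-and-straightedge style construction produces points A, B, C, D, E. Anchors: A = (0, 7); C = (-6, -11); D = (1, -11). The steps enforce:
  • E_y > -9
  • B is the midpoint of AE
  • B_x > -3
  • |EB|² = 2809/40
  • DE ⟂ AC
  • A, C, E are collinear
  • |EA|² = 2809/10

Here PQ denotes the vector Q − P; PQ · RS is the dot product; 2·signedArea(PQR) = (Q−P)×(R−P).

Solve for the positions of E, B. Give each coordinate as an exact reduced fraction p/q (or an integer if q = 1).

B = (-53/20, -19/20)
E = (-53/10, -89/10)

1. E_x = -53/10  [A, C, E are collinear ∩ DE ⟂ AC]
2. E_y = -89/10  [A, C, E are collinear ∩ DE ⟂ AC]
   → E = (-53/10, -89/10)
3. B_x = -53/20  [B is the midpoint of AE]
4. B_y = -19/20  [B is the midpoint of AE]
   → B = (-53/20, -19/20)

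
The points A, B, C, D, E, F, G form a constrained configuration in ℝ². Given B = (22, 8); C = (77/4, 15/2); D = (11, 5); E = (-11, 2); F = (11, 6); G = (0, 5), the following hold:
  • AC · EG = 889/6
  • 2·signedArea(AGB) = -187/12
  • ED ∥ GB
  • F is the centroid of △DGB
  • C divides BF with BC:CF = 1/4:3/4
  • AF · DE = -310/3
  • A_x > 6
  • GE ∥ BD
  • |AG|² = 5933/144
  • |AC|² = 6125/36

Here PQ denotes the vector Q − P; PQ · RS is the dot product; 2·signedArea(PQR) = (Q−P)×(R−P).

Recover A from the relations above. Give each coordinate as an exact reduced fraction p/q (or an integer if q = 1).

A = (77/12, 31/6)

1. A_x = 77/12  [AC · EG = 889/6 ∩ AF · DE = -310/3]
2. A_y = 31/6  [AC · EG = 889/6 ∩ AF · DE = -310/3]
   → A = (77/12, 31/6)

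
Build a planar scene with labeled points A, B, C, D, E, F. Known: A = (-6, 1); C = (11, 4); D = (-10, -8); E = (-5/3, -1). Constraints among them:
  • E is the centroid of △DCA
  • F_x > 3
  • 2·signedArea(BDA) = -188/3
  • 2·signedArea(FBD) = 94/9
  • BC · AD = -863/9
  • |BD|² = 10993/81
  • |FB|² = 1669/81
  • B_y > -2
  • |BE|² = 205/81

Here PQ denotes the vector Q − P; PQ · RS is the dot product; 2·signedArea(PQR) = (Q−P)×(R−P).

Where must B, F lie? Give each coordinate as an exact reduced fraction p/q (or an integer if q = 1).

1. B_x = -2/9  [BC · AD = -863/9 ∩ 2·signedArea(BDA) = -188/3]
2. B_y = -5/3  [BC · AD = -863/9 ∩ 2·signedArea(BDA) = -188/3]
   → B = (-2/9, -5/3)
3. F_x = 4  [line 19/3·x + -88/9·y + -76/3 = 0 ∩ |FB|² = 1669/81]
4. F_y = 0  [line 19/3·x + -88/9·y + -76/3 = 0 ∩ |FB|² = 1669/81]
   → F = (4, 0)

B = (-2/9, -5/3)
F = (4, 0)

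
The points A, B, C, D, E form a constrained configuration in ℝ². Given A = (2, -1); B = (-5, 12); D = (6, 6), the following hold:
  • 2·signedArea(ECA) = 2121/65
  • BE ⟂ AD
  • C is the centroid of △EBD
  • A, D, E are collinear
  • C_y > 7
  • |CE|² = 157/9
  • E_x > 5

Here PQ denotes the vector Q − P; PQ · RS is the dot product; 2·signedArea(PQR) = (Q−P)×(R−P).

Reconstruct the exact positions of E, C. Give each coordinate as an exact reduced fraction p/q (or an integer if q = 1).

1. E_x = 382/65  [A, D, E are collinear ∩ BE ⟂ AD]
2. E_y = 376/65  [A, D, E are collinear ∩ BE ⟂ AD]
   → E = (382/65, 376/65)
3. C_x = 149/65  [C is the centroid of △EBD]
4. C_y = 1546/195  [C is the centroid of △EBD]
   → C = (149/65, 1546/195)

C = (149/65, 1546/195)
E = (382/65, 376/65)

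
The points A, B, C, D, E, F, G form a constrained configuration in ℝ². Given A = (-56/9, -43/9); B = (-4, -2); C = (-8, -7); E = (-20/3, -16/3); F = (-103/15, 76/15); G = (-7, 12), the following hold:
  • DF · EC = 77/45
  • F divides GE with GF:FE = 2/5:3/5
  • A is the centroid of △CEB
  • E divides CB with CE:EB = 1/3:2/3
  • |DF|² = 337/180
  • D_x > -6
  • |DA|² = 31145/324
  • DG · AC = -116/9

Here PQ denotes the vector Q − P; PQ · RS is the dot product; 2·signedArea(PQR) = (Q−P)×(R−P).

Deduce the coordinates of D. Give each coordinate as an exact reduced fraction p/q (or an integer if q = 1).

1. D_x = -11/2  [line 16/9·x + 20/9·y + -4/3 = 0 ∩ |DF|² = 337/180]
2. D_y = 5  [line 16/9·x + 20/9·y + -4/3 = 0 ∩ |DF|² = 337/180]
   → D = (-11/2, 5)

D = (-11/2, 5)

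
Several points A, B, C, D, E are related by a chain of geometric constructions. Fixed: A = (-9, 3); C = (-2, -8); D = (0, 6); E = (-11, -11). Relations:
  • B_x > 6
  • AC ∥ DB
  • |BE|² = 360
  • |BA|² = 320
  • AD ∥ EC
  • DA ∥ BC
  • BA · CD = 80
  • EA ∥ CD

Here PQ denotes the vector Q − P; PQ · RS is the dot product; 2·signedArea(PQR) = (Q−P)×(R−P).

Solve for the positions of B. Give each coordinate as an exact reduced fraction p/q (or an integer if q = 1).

1. B_x = 7  [DA ∥ BC ∩ AC ∥ DB]
2. B_y = -5  [DA ∥ BC ∩ AC ∥ DB]
   → B = (7, -5)

B = (7, -5)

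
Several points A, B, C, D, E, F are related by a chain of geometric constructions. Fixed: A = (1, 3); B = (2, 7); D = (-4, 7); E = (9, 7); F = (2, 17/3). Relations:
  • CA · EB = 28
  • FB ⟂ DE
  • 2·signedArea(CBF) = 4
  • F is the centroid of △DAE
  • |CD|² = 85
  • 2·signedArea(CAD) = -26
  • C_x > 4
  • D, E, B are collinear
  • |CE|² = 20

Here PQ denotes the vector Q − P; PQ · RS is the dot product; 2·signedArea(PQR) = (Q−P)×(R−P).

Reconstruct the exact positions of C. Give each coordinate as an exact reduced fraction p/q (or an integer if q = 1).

1. C_x = 5  [2·signedArea(CBF) = 4 ∩ 2·signedArea(CAD) = -26]
2. C_y = 5  [2·signedArea(CBF) = 4 ∩ 2·signedArea(CAD) = -26]
   → C = (5, 5)

C = (5, 5)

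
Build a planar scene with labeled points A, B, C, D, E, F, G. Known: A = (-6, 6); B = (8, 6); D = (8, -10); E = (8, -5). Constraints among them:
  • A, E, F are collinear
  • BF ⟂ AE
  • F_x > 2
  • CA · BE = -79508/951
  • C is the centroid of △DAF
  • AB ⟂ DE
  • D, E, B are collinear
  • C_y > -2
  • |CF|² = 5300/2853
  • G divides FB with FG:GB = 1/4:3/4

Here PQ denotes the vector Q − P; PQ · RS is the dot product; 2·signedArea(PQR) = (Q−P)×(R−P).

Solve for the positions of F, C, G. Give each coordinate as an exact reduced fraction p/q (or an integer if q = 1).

C = (492/317, -1522/951)
F = (842/317, -254/317)
G = (2531/634, 285/317)

1. F_x = 842/317  [A, E, F are collinear ∩ BF ⟂ AE]
2. F_y = -254/317  [A, E, F are collinear ∩ BF ⟂ AE]
   → F = (842/317, -254/317)
3. C_x = 492/317  [C is the centroid of △DAF]
4. C_y = -1522/951  [C is the centroid of △DAF]
   → C = (492/317, -1522/951)
5. G_x = 2531/634  [G divides FB with FG:GB = 1/4:3/4]
6. G_y = 285/317  [G divides FB with FG:GB = 1/4:3/4]
   → G = (2531/634, 285/317)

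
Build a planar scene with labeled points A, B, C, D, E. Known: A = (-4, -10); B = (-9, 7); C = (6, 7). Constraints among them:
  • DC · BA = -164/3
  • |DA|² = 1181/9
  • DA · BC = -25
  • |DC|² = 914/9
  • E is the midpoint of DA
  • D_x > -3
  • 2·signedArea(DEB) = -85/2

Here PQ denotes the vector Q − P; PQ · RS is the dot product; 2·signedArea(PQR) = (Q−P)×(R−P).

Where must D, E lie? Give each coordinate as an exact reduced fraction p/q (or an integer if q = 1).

1. D_x = -7/3  [DC · BA = -164/3 ∩ DA · BC = -25]
2. D_y = 4/3  [DC · BA = -164/3 ∩ DA · BC = -25]
   → D = (-7/3, 4/3)
3. E_x = -19/6  [E is the midpoint of DA]
4. E_y = -13/3  [E is the midpoint of DA]
   → E = (-19/6, -13/3)

D = (-7/3, 4/3)
E = (-19/6, -13/3)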